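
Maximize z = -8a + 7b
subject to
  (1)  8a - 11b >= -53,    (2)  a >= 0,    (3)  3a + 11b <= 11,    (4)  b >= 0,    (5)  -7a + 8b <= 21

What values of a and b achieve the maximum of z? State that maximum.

Vertices and z = -8a + 7b:
  (0, 1) → z = 7
  (0, 0) → z = 0
  (11/3, 0) → z = -88/3

a = 0, b = 1, maximum z = 7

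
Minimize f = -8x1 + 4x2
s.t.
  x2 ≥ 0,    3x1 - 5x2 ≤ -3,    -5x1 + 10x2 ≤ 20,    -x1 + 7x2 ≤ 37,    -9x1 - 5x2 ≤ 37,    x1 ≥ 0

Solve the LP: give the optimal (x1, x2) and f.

The binding constraints are 3x1 - 5x2 = -3 and -x1 + 7x2 = 37.
Solving simultaneously gives x1 = 41/4, x2 = 27/4.

x1 = 41/4, x2 = 27/4, minimum f = -55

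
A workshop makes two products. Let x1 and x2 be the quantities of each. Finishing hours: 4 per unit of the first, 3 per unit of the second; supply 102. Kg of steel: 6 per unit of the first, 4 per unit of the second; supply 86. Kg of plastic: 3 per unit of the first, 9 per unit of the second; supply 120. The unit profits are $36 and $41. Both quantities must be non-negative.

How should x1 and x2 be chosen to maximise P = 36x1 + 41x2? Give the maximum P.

Vertices and P = 36x1 + 41x2:
  (0, 0) → P = 0
  (0, 40/3) → P = 1640/3
  (43/3, 0) → P = 516
  (7, 11) → P = 703

x1 = 7, x2 = 11, maximum P = 703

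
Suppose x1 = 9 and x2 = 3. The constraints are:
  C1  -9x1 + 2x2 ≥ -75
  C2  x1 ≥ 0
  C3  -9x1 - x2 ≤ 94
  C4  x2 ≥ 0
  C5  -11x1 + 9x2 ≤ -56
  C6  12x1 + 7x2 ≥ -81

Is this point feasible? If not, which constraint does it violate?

C1: -75 ≥ -75 ✓
C2: 9 ≥ 0 ✓
C3: -84 ≤ 94 ✓
C4: 3 ≥ 0 ✓
C5: -72 ≤ -56 ✓
C6: 129 ≥ -81 ✓

feasible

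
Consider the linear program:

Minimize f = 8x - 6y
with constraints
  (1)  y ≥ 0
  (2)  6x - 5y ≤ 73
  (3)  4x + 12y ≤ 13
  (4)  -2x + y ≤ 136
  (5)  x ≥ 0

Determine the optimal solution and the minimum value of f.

x = 0, y = 13/12, minimum f = -13/2

Corner points and f = 8x - 6y:
  (13/4, 0) → f = 26
  (0, 0) → f = 0
  (0, 13/12) → f = -13/2

The binding constraints are 4x + 12y = 13 and x = 0.
Solving simultaneously gives x = 0, y = 13/12.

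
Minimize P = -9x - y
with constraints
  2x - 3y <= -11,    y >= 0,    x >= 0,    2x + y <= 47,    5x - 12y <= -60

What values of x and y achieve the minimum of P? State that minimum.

At the optimal vertex, 2x - 3y = -11 and 2x + y = 47.
Solving simultaneously gives x = 65/4, y = 29/2.

x = 65/4, y = 29/2, minimum P = -643/4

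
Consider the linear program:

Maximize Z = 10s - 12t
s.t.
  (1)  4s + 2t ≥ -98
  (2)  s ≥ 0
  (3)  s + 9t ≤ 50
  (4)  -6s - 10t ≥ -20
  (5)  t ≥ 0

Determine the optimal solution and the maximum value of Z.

s = 10/3, t = 0, maximum Z = 100/3

Feasible corners and Z = 10s - 12t:
  (0, 2) → Z = -24
  (0, 0) → Z = 0
  (10/3, 0) → Z = 100/3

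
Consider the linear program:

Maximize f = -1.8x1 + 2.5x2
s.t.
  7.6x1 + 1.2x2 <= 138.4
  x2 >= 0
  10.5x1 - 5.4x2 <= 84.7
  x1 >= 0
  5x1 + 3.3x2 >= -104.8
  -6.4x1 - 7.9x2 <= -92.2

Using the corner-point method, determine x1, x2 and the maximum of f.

x1 = 0, x2 = 346/3, maximum f = 865/3

Vertices and f = -1.8x1 + 2.5x2:
  (7075/447, 20237/1341) → f = 24775/2682
  (0, 346/3) → f = 865/3
  (116701/11751, 42602/11751) → f = -517784/58755
  (0, 922/79) → f = 2305/79

At the optimal vertex, 7.6x1 + 1.2x2 = 138.4 and x1 = 0.
Solving simultaneously gives x1 = 0, x2 = 346/3.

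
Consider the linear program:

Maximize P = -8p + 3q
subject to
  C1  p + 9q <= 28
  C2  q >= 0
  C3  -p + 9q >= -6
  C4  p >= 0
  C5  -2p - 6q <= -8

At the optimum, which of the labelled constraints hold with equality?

C1 and C4

Vertices and P = -8p + 3q:
  (17, 11/9) → P = -397/3
  (0, 28/9) → P = 28/3
  (6, 0) → P = -48
  (4, 0) → P = -32
  (0, 4/3) → P = 4

The maximum is at (0, 28/9). Substituting into each constraint, equality holds for C1 and C4; the remaining constraints have slack.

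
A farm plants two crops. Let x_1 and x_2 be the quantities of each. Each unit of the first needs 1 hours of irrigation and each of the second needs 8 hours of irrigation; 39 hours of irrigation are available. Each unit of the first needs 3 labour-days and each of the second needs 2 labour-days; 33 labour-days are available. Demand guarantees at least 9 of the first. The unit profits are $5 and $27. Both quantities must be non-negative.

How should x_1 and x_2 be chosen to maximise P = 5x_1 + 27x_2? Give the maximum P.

x_1 = 9, x_2 = 3, maximum P = 126

Corner points and P = 5x_1 + 27x_2:
  (11, 0) → P = 55
  (9, 0) → P = 45
  (9, 3) → P = 126

At the optimal vertex, 3x_1 + 2x_2 = 33 and x_1 = 9.
Solving simultaneously gives x_1 = 9, x_2 = 3.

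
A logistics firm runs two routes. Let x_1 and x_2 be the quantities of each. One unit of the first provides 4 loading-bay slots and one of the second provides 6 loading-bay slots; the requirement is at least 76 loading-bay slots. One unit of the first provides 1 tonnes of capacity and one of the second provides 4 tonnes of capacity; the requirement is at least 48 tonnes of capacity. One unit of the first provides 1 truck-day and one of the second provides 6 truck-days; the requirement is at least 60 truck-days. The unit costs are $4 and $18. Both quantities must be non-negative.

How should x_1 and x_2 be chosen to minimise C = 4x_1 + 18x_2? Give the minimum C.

The feasible region is unbounded (it extends along (0, 1), (1, 0)), but C strictly increases along every unbounded feasible direction, so there is no improving ray and the minimum is attained at a vertex.

The binding constraints are x_1 + 4x_2 = 48 and x_1 + 6x_2 = 60.
Solving simultaneously gives x_1 = 24, x_2 = 6.

x_1 = 24, x_2 = 6, minimum C = 204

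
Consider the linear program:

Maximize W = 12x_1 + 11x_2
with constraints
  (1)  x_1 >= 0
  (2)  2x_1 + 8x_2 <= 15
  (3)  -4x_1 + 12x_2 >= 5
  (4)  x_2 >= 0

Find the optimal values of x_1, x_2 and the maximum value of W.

x_1 = 5/2, x_2 = 5/4, maximum W = 175/4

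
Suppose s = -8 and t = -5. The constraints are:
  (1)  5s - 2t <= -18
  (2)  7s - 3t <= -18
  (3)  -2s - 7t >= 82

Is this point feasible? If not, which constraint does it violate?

Constraint (3): -2s - 7t = 51, which is not ≥ 82. All other constraints are satisfied.

not feasible — violates (3)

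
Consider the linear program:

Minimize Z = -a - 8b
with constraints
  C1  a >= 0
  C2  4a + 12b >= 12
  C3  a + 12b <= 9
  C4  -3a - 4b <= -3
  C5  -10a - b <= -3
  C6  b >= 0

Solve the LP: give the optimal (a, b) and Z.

a = 9, b = 0, minimum Z = -9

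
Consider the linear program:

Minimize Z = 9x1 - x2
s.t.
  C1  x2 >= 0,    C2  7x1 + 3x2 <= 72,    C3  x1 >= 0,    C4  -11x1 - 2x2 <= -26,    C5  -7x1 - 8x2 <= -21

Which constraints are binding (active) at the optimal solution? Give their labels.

C2 and C3

Extreme points and Z = 9x1 - x2:
  (72/7, 0) → Z = 648/7
  (3, 0) → Z = 27
  (0, 24) → Z = -24
  (0, 13) → Z = -13
  (83/37, 49/74) → Z = 1445/74

The minimum is at (0, 24). Substituting into each constraint, equality holds for C2 and C3; the remaining constraints have slack.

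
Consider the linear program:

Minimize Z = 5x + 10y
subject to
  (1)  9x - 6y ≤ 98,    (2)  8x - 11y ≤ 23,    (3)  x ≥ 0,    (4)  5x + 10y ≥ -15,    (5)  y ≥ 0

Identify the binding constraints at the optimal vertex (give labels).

Feasible corners and Z = 5x + 10y:
  (940/51, 577/51) → Z = 3490/17
  (23/8, 0) → Z = 115/8
  (0, 0) → Z = 0
The feasible region is unbounded (it extends along (0, 1), (2, 3)), but Z strictly increases along every unbounded feasible direction, so there is no improving ray and the minimum is attained at a vertex.

The minimum is at (0, 0). Substituting into each constraint, equality holds for (3) and (5); the remaining constraints have slack.

(3) and (5)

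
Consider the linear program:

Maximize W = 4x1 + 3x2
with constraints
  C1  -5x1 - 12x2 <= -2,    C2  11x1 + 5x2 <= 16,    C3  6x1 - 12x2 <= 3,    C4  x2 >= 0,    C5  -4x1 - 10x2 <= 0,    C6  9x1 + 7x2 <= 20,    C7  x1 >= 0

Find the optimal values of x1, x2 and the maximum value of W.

x1 = 3/8, x2 = 19/8, maximum W = 69/8

At the optimal vertex, 11x1 + 5x2 = 16 and 9x1 + 7x2 = 20.
Solving simultaneously gives x1 = 3/8, x2 = 19/8.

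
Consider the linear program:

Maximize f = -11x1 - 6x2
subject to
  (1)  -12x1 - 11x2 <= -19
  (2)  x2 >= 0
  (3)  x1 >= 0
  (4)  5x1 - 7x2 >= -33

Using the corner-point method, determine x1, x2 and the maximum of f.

x1 = 0, x2 = 19/11, maximum f = -114/11

Extreme points and f = -11x1 - 6x2:
  (19/12, 0) → f = -209/12
  (0, 19/11) → f = -114/11
  (0, 33/7) → f = -198/7
The feasible region is unbounded (it extends along (1, 0), (7, 5)), but f strictly decreases along every unbounded feasible direction, so there is no improving ray and the maximum is attained at a vertex.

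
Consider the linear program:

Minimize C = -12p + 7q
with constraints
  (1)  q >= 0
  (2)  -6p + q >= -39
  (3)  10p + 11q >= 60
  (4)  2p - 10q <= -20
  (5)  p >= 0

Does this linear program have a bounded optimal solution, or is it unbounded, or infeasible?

Corner points and C = -12p + 7q:
  (205/29, 99/29) → C = -1767/29
  (190/61, 160/61) → C = -1160/61
  (0, 60/11) → C = 420/11
The feasible region has finitely many vertices and no improving ray; the minimum is -1767/29 at (205/29, 99/29).

bounded optimum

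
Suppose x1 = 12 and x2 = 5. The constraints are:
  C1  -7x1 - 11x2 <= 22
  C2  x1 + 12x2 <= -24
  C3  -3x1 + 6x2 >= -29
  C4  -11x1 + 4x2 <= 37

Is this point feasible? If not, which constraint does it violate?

Constraint C2: x1 + 12x2 = 72, which is not ≤ -24. All other constraints are satisfied.

not feasible — violates C2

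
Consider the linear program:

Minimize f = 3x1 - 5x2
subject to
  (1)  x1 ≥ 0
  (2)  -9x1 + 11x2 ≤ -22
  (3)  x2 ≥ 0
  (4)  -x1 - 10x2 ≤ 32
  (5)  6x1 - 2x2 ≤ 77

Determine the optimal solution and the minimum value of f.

The optimum lies where -9x1 + 11x2 = -22 and 6x1 - 2x2 = 77.
Solving simultaneously gives x1 = 803/48, x2 = 187/16.

x1 = 803/48, x2 = 187/16, minimum f = -33/4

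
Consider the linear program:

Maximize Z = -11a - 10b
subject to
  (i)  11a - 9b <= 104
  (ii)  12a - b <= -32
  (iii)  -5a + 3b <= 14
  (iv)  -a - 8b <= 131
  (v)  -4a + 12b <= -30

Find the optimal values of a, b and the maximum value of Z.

Vertices and Z = -11a - 10b:
  (-387/97, -1540/97) → Z = 19657/97
  (-207/70, -122/35) → Z = 4717/70
  (-505/43, -641/43) → Z = 11965/43
  (-43/8, -103/24) → Z = 2449/24

At the optimal vertex, -5a + 3b = 14 and -a - 8b = 131.
Solving simultaneously gives a = -505/43, b = -641/43.

a = -505/43, b = -641/43, maximum Z = 11965/43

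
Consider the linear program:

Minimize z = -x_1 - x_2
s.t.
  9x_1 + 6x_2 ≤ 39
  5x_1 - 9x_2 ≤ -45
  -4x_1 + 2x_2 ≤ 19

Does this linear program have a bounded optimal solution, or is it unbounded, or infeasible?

bounded optimum

Vertices and z = -x_1 - x_2:
  (27/37, 200/37) → z = -227/37
  (-6/7, 109/14) → z = -97/14
  (-81/26, 85/26) → z = -2/13
The feasible region has finitely many vertices and no improving ray; the minimum is -97/14 at (-6/7, 109/14).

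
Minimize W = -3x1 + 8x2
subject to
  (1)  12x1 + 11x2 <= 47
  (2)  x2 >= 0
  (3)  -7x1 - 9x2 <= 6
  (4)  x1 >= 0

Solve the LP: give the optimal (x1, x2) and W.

x1 = 47/12, x2 = 0, minimum W = -47/4

Corner points and W = -3x1 + 8x2:
  (47/12, 0) → W = -47/4
  (0, 47/11) → W = 376/11
  (0, 0) → W = 0

The optimum lies where 12x1 + 11x2 = 47 and x2 = 0.
Solving simultaneously gives x1 = 47/12, x2 = 0.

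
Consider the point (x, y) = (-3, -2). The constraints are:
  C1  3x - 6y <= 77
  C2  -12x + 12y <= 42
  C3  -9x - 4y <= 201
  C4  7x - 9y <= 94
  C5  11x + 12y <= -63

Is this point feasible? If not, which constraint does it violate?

not feasible — violates C5

Constraint C5: 11x + 12y = -57, which is not ≤ -63. All other constraints are satisfied.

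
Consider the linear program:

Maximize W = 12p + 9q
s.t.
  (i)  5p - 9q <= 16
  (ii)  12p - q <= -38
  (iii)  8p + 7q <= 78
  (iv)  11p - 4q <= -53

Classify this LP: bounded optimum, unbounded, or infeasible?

Extreme points and W = 12p + 9q:
  (-541/79, -441/79) → W = -10461/79
  (-47/23, 310/23) → W = 2226/23
  (-99/37, 218/37) → W = 774/37
The feasible region has finitely many vertices and no improving ray; the maximum is 2226/23 at (-47/23, 310/23).

bounded optimum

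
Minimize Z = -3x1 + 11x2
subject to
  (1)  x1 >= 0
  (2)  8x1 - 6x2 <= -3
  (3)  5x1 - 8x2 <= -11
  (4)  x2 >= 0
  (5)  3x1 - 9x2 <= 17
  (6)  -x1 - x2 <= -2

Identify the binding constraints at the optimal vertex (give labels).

Extreme points and Z = -3x1 + 11x2:
  (0, 2) → Z = 22
  (21/17, 73/34) → Z = 677/34
  (5/13, 21/13) → Z = 216/13
The feasible region is unbounded (it extends along (0, 1), (3, 4)), but Z strictly increases along every unbounded feasible direction, so there is no improving ray and the minimum is attained at a vertex.

The minimum is at (5/13, 21/13). Substituting into each constraint, equality holds for (3) and (6); the remaining constraints have slack.

(3) and (6)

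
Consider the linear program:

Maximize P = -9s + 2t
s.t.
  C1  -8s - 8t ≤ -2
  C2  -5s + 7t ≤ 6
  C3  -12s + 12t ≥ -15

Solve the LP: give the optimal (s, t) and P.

s = -17/48, t = 29/48, maximum P = 211/48

Feasible corners and P = -9s + 2t:
  (-17/48, 29/48) → P = 211/48
  (3/4, -1/2) → P = -31/4
  (59/8, 49/8) → P = -433/8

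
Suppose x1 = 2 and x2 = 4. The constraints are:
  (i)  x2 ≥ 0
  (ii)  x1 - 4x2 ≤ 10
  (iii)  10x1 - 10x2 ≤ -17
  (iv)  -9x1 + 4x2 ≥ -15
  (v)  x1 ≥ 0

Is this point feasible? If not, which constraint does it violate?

feasible

(i): 4 ≥ 0 ✓
(ii): -14 ≤ 10 ✓
(iii): -20 ≤ -17 ✓
(iv): -2 ≥ -15 ✓
(v): 2 ≥ 0 ✓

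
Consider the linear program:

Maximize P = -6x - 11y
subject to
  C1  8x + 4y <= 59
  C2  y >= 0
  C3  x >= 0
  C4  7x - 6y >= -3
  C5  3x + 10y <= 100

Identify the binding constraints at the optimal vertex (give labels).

Vertices and P = -6x - 11y:
  (59/8, 0) → P = -177/4
  (9/2, 23/4) → P = -361/4
  (0, 0) → P = 0
  (0, 1/2) → P = -11/2

The maximum is at (0, 0). Substituting into each constraint, equality holds for C2 and C3; the remaining constraints have slack.

C2 and C3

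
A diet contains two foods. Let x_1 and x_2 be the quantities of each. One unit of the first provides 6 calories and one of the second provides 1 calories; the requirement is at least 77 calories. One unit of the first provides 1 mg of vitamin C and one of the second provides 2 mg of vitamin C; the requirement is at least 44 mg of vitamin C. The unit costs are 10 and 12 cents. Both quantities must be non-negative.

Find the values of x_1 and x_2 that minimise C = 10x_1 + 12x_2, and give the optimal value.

Corner points and C = 10x_1 + 12x_2:
  (0, 77) → C = 924
  (44, 0) → C = 440
  (10, 17) → C = 304
The feasible region is unbounded (it extends along (0, 1), (1, 0)), but C strictly increases along every unbounded feasible direction, so there is no improving ray and the minimum is attained at a vertex.

The binding constraints are 6x_1 + x_2 = 77 and x_1 + 2x_2 = 44.
Solving simultaneously gives x_1 = 10, x_2 = 17.

x_1 = 10, x_2 = 17, minimum C = 304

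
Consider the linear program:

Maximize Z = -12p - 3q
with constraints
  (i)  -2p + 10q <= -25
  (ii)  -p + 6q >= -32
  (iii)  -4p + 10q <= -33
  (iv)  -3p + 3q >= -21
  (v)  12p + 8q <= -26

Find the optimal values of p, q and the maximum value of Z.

Corner points and Z = -12p - 3q:
  (-61/7, -95/14) → Z = 1749/14
  (5/4, -41/8) → Z = 3/8
  (1/38, -125/38) → Z = 363/38

The binding constraints are -p + 6q = -32 and -4p + 10q = -33.
Solving simultaneously gives p = -61/7, q = -95/14.

p = -61/7, q = -95/14, maximum Z = 1749/14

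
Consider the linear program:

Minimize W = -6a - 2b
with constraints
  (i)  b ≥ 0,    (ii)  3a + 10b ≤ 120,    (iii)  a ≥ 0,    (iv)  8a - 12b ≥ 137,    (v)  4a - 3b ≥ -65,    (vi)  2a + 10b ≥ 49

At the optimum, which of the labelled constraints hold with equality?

Extreme points and W = -6a - 2b:
  (40, 0) → W = -240
  (49/2, 0) → W = -147
  (1405/58, 549/116) → W = -8979/58
  (979/52, 59/52) → W = -1498/13

The minimum is at (40, 0). Substituting into each constraint, equality holds for (i) and (ii); the remaining constraints have slack.

(i) and (ii)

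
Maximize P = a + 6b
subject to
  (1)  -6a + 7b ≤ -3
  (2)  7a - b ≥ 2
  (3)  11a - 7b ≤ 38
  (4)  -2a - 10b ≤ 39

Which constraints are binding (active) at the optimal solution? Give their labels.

(1) and (3)

Vertices and P = a + 6b:
  (11/43, -9/43) → P = -1
  (7, 39/7) → P = 283/7
  (-19/72, -277/72) → P = -1681/72
  (107/124, -505/124) → P = -2923/124

The maximum is at (7, 39/7). Substituting into each constraint, equality holds for (1) and (3); the remaining constraints have slack.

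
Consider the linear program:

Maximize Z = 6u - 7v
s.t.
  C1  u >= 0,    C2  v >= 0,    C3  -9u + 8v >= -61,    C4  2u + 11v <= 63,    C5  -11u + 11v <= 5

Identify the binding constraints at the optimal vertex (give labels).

C2 and C3

Vertices and Z = 6u - 7v:
  (0, 0) → Z = 0
  (0, 5/11) → Z = -35/11
  (61/9, 0) → Z = 122/3
  (235/23, 89/23) → Z = 787/23
  (58/13, 703/143) → Z = -1093/143

The maximum is at (61/9, 0). Substituting into each constraint, equality holds for C2 and C3; the remaining constraints have slack.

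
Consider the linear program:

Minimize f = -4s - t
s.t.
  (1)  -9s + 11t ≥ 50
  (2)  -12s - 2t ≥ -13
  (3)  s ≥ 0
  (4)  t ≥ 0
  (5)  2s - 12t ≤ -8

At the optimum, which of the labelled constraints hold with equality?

Extreme points and f = -4s - t:
  (43/150, 239/50) → f = -889/150
  (0, 50/11) → f = -50/11
  (0, 13/2) → f = -13/2

The minimum is at (0, 13/2). Substituting into each constraint, equality holds for (2) and (3); the remaining constraints have slack.

(2) and (3)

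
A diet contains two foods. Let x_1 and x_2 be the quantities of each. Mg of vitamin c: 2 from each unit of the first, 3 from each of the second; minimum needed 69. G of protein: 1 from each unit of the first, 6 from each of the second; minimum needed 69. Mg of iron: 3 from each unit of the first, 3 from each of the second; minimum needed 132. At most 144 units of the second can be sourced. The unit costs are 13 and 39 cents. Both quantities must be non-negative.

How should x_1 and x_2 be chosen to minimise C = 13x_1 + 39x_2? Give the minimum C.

Corner points and C = 13x_1 + 39x_2:
  (0, 44) → C = 1716
  (0, 144) → C = 5616
  (69, 0) → C = 897
  (39, 5) → C = 702
The feasible region is unbounded (it extends along (1, 0)), but C strictly increases along every unbounded feasible direction, so there is no improving ray and the minimum is attained at a vertex.

x_1 = 39, x_2 = 5, minimum C = 702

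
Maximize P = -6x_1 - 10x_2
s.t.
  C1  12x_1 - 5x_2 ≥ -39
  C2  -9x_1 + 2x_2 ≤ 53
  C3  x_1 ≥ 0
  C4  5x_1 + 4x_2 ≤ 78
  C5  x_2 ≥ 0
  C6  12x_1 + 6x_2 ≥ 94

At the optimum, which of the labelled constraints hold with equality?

C5 and C6

Vertices and P = -6x_1 - 10x_2:
  (234/73, 1131/73) → P = -12714/73
  (59/33, 133/11) → P = -1448/11
  (78/5, 0) → P = -468/5
  (47/6, 0) → P = -47

The maximum is at (47/6, 0). Substituting into each constraint, equality holds for C5 and C6; the remaining constraints have slack.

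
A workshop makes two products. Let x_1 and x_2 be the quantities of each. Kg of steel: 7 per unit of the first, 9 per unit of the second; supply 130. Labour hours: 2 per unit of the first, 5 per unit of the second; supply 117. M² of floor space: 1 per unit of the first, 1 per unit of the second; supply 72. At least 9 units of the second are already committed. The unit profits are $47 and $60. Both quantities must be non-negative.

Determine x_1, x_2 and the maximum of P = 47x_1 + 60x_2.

Feasible corners and P = 47x_1 + 60x_2:
  (0, 130/9) → P = 2600/3
  (0, 9) → P = 540
  (7, 9) → P = 869

At the optimal vertex, 7x_1 + 9x_2 = 130 and x_2 = 9.
Solving simultaneously gives x_1 = 7, x_2 = 9.

x_1 = 7, x_2 = 9, maximum P = 869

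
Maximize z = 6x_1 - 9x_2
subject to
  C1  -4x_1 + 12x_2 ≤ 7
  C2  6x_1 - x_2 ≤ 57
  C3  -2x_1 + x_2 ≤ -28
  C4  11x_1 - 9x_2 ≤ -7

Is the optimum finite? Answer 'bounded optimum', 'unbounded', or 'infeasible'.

The boundaries -4x_1 + 12x_2 = 7 and 11x_1 - 9x_2 = -7 meet at (-7/32, 49/96), but that point violates -2x_1 + x_2 ≤ -28. Every candidate vertex is excluded by some other constraint, so the feasible region is empty.

infeasible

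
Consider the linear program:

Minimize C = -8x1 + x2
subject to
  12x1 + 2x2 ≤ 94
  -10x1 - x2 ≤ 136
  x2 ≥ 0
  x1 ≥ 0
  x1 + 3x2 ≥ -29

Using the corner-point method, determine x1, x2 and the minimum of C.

Corner points and C = -8x1 + x2:
  (47/6, 0) → C = -188/3
  (0, 47) → C = 47
  (0, 0) → C = 0

x1 = 47/6, x2 = 0, minimum C = -188/3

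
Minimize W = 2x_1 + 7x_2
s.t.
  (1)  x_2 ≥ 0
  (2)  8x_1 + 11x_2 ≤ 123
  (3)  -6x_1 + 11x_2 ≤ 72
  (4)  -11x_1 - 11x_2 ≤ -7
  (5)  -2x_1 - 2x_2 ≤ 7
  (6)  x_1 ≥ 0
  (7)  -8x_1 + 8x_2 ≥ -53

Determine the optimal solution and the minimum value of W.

x_1 = 7/11, x_2 = 0, minimum W = 14/11

Corner points and W = 2x_1 + 7x_2:
  (7/11, 0) → W = 14/11
  (53/8, 0) → W = 53/4
  (51/14, 657/77) → W = 5160/77
  (1567/152, 70/19) → W = 3527/76
  (0, 72/11) → W = 504/11
  (0, 7/11) → W = 49/11

The optimum lies where x_2 = 0 and -11x_1 - 11x_2 = -7.
Solving simultaneously gives x_1 = 7/11, x_2 = 0.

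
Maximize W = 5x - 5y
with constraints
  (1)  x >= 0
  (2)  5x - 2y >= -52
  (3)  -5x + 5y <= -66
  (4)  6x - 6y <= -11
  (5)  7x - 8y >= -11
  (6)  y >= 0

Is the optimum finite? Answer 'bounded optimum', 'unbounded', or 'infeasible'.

Constraints -5x + 5y ≤ -66 and 6x - 6y ≤ -11 have parallel boundaries but demand opposite sides — no point can satisfy both, so the region is empty.

infeasible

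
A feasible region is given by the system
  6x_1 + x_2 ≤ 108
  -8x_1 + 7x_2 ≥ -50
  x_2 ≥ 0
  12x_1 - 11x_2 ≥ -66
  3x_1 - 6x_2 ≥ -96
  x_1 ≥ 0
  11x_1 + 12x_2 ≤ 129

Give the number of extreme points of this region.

5

Of the 21 pairwise boundary intersections, those satisfying every inequality are:
  (25/4, 0)
  (1503/173, 482/173)
  (0, 0)
  (0, 6)
  (627/265, 2274/265)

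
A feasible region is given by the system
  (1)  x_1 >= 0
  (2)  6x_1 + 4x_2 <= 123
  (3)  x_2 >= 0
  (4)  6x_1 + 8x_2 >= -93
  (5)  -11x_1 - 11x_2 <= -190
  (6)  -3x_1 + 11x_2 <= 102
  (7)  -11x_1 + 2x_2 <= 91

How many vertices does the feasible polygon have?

The feasible vertices (each the meet of two boundaries and inside every other half-plane) are:
  (41/2, 0)
  (315/26, 327/26)
  (190/11, 0)
  (44/7, 846/77)

4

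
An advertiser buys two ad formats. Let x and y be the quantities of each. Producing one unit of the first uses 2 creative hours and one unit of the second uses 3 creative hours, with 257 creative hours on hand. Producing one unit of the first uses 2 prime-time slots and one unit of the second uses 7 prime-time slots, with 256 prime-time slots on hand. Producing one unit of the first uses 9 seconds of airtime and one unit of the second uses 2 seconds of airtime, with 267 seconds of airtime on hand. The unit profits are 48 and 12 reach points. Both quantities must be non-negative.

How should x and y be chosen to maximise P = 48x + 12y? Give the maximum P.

x = 23, y = 30, maximum P = 1464

Feasible corners and P = 48x + 12y:
  (0, 0) → P = 0
  (0, 256/7) → P = 3072/7
  (89/3, 0) → P = 1424
  (23, 30) → P = 1464

At the optimal vertex, 2x + 7y = 256 and 9x + 2y = 267.
Solving simultaneously gives x = 23, y = 30.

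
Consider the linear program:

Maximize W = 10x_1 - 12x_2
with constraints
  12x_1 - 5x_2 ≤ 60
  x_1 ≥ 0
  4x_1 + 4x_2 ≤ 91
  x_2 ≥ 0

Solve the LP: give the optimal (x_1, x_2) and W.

Extreme points and W = 10x_1 - 12x_2:
  (695/68, 213/17) → W = -1637/34
  (5, 0) → W = 50
  (0, 91/4) → W = -273
  (0, 0) → W = 0

x_1 = 5, x_2 = 0, maximum W = 50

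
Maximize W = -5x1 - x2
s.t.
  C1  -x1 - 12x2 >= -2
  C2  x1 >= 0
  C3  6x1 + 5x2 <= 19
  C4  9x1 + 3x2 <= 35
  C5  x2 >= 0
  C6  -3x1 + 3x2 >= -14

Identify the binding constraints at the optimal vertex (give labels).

Extreme points and W = -5x1 - x2:
  (0, 1/6) → W = -1/6
  (2, 0) → W = -10
  (0, 0) → W = 0

The maximum is at (0, 0). Substituting into each constraint, equality holds for C2 and C5; the remaining constraints have slack.

C2 and C5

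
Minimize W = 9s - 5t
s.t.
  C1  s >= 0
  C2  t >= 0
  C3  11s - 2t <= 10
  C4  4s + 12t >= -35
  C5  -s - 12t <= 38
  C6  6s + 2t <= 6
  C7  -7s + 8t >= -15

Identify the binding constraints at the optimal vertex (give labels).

C1 and C6

Corner points and W = 9s - 5t:
  (0, 0) → W = 0
  (0, 3) → W = -15
  (10/11, 0) → W = 90/11
  (16/17, 3/17) → W = 129/17

The minimum is at (0, 3). Substituting into each constraint, equality holds for C1 and C6; the remaining constraints have slack.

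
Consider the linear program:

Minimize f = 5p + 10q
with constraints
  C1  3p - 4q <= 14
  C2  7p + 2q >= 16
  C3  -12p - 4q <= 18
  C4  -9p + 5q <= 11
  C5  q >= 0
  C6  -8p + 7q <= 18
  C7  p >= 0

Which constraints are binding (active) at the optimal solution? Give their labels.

Extreme points and f = 5p + 10q:
  (14/3, 0) → f = 70/3
  (16/7, 0) → f = 80/7
  (76/65, 254/65) → f = 584/13
The feasible region is unbounded (it extends along (4, 3), (7, 8)), but f strictly increases along every unbounded feasible direction, so there is no improving ray and the minimum is attained at a vertex.

The minimum is at (16/7, 0). Substituting into each constraint, equality holds for C2 and C5; the remaining constraints have slack.

C2 and C5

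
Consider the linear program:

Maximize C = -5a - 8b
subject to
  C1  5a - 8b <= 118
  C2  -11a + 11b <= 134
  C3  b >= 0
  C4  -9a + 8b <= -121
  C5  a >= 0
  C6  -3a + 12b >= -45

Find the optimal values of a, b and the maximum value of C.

Corner points and C = -5a - 8b:
  (88/3, 43/12) → C = -526/3
  (2403/11, 2537/11) → C = -32311/11
  (121/9, 0) → C = -605/9
  (15, 0) → C = -75
The feasible region is unbounded (it extends along (8, 5), (1, 1)), but C strictly decreases along every unbounded feasible direction, so there is no improving ray and the maximum is attained at a vertex.

a = 121/9, b = 0, maximum C = -605/9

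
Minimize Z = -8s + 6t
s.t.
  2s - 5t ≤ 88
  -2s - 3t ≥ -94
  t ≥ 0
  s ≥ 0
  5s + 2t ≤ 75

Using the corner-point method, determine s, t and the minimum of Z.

s = 15, t = 0, minimum Z = -120

Corner points and Z = -8s + 6t:
  (0, 94/3) → Z = 188
  (37/11, 320/11) → Z = 1624/11
  (0, 0) → Z = 0
  (15, 0) → Z = -120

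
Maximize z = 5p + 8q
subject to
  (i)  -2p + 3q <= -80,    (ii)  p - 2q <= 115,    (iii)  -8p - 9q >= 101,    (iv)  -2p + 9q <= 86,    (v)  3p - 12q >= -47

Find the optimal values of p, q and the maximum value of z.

The binding constraints are -2p + 3q = -80 and -8p - 9q = 101.
Solving simultaneously gives p = 139/14, q = -421/21.

p = 139/14, q = -421/21, maximum z = -4651/42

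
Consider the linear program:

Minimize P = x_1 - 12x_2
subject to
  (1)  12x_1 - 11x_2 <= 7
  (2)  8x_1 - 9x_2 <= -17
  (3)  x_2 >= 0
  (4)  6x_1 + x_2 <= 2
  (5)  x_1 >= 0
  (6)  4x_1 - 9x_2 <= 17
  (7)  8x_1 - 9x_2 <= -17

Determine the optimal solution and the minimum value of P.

Extreme points and P = x_1 - 12x_2:
  (1/62, 59/31) → P = -1415/62
  (0, 17/9) → P = -68/3
  (0, 2) → P = -24

x_1 = 0, x_2 = 2, minimum P = -24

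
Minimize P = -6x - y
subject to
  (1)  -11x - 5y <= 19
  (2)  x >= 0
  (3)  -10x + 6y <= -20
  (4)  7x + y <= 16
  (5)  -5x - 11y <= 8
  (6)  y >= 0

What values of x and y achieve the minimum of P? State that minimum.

x = 29/13, y = 5/13, minimum P = -179/13

Extreme points and P = -6x - y:
  (29/13, 5/13) → P = -179/13
  (2, 0) → P = -12
  (16/7, 0) → P = -96/7

The binding constraints are -10x + 6y = -20 and 7x + y = 16.
Solving simultaneously gives x = 29/13, y = 5/13.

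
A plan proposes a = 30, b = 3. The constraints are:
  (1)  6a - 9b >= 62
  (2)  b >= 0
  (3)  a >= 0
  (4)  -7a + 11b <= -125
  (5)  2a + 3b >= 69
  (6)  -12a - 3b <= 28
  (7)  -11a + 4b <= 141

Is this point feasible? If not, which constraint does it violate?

feasible

(1): 153 ≥ 62 ✓
(2): 3 ≥ 0 ✓
(3): 30 ≥ 0 ✓
(4): -177 ≤ -125 ✓
(5): 69 ≥ 69 ✓
(6): -369 ≤ 28 ✓
(7): -318 ≤ 141 ✓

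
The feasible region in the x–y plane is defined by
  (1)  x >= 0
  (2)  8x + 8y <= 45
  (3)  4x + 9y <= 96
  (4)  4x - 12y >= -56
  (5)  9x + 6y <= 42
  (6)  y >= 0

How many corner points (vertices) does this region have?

Pairwise boundary intersections that survive every other constraint:
  (0, 14/3)
  (0, 0)
  (23/32, 157/32)
  (11/4, 23/8)
  (14/3, 0)

5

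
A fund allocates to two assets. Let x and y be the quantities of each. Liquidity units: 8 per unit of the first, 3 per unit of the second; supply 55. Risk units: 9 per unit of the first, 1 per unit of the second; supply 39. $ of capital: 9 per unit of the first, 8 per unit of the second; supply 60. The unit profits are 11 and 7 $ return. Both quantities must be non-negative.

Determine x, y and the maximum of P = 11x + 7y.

x = 4, y = 3, maximum P = 65

Vertices and P = 11x + 7y:
  (0, 0) → P = 0
  (0, 15/2) → P = 105/2
  (13/3, 0) → P = 143/3
  (4, 3) → P = 65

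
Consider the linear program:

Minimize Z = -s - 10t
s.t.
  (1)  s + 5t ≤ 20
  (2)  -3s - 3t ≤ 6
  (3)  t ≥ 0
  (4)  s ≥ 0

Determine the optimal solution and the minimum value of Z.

Extreme points and Z = -s - 10t:
  (20, 0) → Z = -20
  (0, 4) → Z = -40
  (0, 0) → Z = 0

At the optimal vertex, s + 5t = 20 and s = 0.
Solving simultaneously gives s = 0, t = 4.

s = 0, t = 4, minimum Z = -40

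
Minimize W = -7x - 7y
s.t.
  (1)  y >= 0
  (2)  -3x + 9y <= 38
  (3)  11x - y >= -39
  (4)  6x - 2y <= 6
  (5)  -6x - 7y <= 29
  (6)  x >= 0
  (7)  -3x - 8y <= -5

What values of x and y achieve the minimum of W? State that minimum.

Extreme points and W = -7x - 7y:
  (65/24, 41/8) → W = -329/6
  (0, 38/9) → W = -266/9
  (29/27, 2/9) → W = -245/27
  (0, 5/8) → W = -35/8

x = 65/24, y = 41/8, minimum W = -329/6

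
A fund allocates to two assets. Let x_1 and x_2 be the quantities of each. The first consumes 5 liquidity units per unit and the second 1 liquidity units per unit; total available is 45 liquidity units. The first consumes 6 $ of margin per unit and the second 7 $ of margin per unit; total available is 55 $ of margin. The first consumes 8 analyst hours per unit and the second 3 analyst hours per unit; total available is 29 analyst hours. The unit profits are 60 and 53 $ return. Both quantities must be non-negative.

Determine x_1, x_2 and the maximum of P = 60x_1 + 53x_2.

x_1 = 1, x_2 = 7, maximum P = 431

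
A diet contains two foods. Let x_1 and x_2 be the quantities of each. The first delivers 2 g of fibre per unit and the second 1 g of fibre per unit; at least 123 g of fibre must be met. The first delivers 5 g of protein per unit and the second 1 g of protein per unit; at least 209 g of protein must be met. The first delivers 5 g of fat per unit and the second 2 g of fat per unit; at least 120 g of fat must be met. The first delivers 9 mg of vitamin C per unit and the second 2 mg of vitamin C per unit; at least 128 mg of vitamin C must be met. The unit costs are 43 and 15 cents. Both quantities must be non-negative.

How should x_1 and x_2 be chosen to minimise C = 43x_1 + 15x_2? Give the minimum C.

x_1 = 86/3, x_2 = 197/3, minimum C = 6653/3

The feasible region is unbounded (it extends along (0, 1), (1, 0)), but C strictly increases along every unbounded feasible direction, so there is no improving ray and the minimum is attained at a vertex.

At the optimal vertex, 2x_1 + x_2 = 123 and 5x_1 + x_2 = 209.
Solving simultaneously gives x_1 = 86/3, x_2 = 197/3.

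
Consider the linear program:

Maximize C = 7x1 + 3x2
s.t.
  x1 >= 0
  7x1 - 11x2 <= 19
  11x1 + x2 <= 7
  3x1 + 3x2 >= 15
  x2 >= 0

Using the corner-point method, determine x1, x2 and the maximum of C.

Corner points and C = 7x1 + 3x2:
  (0, 7) → C = 21
  (0, 5) → C = 15
  (1/5, 24/5) → C = 79/5

The binding constraints are x1 = 0 and 11x1 + x2 = 7.
Solving simultaneously gives x1 = 0, x2 = 7.

x1 = 0, x2 = 7, maximum C = 21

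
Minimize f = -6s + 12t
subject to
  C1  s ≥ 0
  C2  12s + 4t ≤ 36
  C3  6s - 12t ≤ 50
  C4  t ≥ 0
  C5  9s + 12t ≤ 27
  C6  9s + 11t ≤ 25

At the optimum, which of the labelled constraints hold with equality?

Feasible corners and f = -6s + 12t:
  (0, 0) → f = 0
  (0, 9/4) → f = 27
  (25/9, 0) → f = -50/3
  (1/3, 2) → f = 22

The minimum is at (25/9, 0). Substituting into each constraint, equality holds for C4 and C6; the remaining constraints have slack.

C4 and C6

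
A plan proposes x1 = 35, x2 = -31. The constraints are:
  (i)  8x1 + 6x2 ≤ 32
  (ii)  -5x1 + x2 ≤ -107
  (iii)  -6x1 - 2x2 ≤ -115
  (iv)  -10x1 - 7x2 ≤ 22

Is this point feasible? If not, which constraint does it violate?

not feasible — violates (i)

Constraint (i): 8x1 + 6x2 = 94, which is not ≤ 32. All other constraints are satisfied.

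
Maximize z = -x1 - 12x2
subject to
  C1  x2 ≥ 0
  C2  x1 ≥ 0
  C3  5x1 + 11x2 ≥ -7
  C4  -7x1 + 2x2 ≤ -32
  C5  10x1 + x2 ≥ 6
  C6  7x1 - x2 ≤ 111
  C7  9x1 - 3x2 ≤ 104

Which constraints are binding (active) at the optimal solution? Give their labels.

Extreme points and z = -x1 - 12x2:
  (32/7, 0) → z = -32/7
  (104/9, 0) → z = -104/9
  (190/7, 79) → z = -6826/7
  (229/12, 271/12) → z = -3481/12

The maximum is at (32/7, 0). Substituting into each constraint, equality holds for C1 and C4; the remaining constraints have slack.

C1 and C4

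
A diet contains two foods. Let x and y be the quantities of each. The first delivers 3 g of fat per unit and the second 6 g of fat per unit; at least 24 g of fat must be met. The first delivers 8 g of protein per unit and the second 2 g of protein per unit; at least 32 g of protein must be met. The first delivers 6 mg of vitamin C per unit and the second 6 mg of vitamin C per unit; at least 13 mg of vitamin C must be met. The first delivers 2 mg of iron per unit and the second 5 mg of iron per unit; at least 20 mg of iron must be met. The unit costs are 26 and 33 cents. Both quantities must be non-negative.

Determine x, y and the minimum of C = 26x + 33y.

The feasible region is unbounded (it extends along (0, 1), (1, 0)), but C strictly increases along every unbounded feasible direction, so there is no improving ray and the minimum is attained at a vertex.

The binding constraints are 8x + 2y = 32 and 2x + 5y = 20.
Solving simultaneously gives x = 10/3, y = 8/3.

x = 10/3, y = 8/3, minimum C = 524/3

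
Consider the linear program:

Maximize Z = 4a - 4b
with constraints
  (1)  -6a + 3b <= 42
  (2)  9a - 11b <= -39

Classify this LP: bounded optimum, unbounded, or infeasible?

From the feasible point (-115/13, -48/13), moving in the direction (11, 9) keeps every constraint satisfied while Z increases without bound.

unbounded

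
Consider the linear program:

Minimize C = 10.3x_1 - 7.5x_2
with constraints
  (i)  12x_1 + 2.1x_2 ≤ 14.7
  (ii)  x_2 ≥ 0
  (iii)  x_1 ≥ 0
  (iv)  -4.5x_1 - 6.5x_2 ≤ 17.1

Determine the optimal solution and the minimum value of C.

x_1 = 0, x_2 = 7, minimum C = -52.5

Vertices and C = 10.3x_1 - 7.5x_2:
  (1.225, 0) → C = 12.6175
  (0, 7) → C = -52.5
  (0, 0) → C = 0

The binding constraints are 12x_1 + 2.1x_2 = 14.7 and x_1 = 0.
Solving simultaneously gives x_1 = 0, x_2 = 7.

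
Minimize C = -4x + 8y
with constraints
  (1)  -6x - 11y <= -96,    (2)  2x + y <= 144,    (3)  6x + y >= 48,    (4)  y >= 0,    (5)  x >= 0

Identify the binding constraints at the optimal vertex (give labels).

(2) and (4)

Corner points and C = -4x + 8y:
  (36/5, 24/5) → C = 48/5
  (16, 0) → C = -64
  (72, 0) → C = -288
  (0, 144) → C = 1152
  (0, 48) → C = 384

The minimum is at (72, 0). Substituting into each constraint, equality holds for (2) and (4); the remaining constraints have slack.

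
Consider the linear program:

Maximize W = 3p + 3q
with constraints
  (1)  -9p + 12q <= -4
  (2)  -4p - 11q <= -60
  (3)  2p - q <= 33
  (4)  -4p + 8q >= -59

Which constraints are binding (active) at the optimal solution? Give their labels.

Vertices and W = 3p + 3q:
  (764/147, 524/147) → W = 184/7
  (392/15, 289/15) → W = 681/5
  (1129/76, 1/19) → W = 3399/76
  (205/12, 7/6) → W = 219/4

The maximum is at (392/15, 289/15). Substituting into each constraint, equality holds for (1) and (3); the remaining constraints have slack.

(1) and (3)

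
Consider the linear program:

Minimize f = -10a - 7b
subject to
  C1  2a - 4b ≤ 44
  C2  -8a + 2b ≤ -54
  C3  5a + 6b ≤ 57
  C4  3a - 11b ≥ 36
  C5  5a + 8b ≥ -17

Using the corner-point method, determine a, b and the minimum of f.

At the optimal vertex, 2a - 4b = 44 and 5a + 6b = 57.
Solving simultaneously gives a = 123/8, b = -53/16.

a = 123/8, b = -53/16, minimum f = -2089/16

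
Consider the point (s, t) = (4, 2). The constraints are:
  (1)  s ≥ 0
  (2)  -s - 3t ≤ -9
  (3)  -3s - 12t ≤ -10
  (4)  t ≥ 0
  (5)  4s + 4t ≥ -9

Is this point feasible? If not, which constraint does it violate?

feasible

(1): 4 ≥ 0 ✓
(2): -10 ≤ -9 ✓
(3): -36 ≤ -10 ✓
(4): 2 ≥ 0 ✓
(5): 24 ≥ -9 ✓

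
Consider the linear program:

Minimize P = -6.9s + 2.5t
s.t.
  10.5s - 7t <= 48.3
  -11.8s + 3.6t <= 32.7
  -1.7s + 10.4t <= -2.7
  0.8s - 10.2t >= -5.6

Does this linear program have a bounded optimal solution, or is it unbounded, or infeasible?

Vertices and P = -6.9s + 2.5t:
  (-8.990625, -13047/640) → P = 70851/6400
  (3453/695, 384/695) → P = -228657/6950
  (-3, -0.75) → P = 18.825
The feasible region has finitely many vertices and no improving ray; the minimum is -228657/6950 at (3453/695, 384/695).

bounded optimum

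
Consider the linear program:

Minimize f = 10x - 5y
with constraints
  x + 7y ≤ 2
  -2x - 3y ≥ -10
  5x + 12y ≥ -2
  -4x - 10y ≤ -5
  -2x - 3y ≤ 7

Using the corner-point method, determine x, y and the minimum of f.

x = 5/6, y = 1/6, minimum f = 15/2

Corner points and f = 10x - 5y:
  (64/11, -6/11) → f = 670/11
  (5/6, 1/6) → f = 15/2
  (85/8, -15/4) → f = 125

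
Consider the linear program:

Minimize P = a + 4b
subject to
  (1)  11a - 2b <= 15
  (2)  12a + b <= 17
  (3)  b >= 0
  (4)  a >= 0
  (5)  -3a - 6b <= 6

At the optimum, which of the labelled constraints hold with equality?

(3) and (4)

Feasible corners and P = a + 4b:
  (7/5, 1/5) → P = 11/5
  (15/11, 0) → P = 15/11
  (0, 17) → P = 68
  (0, 0) → P = 0

The minimum is at (0, 0). Substituting into each constraint, equality holds for (3) and (4); the remaining constraints have slack.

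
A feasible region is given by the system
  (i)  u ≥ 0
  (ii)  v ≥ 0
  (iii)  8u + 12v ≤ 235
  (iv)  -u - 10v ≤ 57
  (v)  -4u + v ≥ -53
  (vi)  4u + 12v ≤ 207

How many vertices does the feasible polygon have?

5

The feasible vertices (each the meet of two boundaries and inside every other half-plane) are:
  (0, 0)
  (0, 69/4)
  (53/4, 0)
  (871/56, 129/14)
  (7, 179/12)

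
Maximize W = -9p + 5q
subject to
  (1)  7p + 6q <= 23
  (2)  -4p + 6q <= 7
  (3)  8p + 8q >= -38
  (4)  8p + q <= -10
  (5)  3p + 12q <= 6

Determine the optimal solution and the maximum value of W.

p = -71/20, q = -6/5, maximum W = 519/20

Extreme points and W = -9p + 5q:
  (-71/20, -6/5) → W = 519/20
  (-67/52, 4/13) → W = 683/52
  (-3/4, -4) → W = -53/4

At the optimal vertex, -4p + 6q = 7 and 8p + 8q = -38.
Solving simultaneously gives p = -71/20, q = -6/5.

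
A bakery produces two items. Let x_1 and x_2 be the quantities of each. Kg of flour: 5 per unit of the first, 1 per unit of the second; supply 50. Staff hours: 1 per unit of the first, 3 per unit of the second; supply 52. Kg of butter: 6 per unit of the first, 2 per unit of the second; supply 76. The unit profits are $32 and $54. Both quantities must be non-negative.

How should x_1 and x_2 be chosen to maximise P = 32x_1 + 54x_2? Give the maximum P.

x_1 = 7, x_2 = 15, maximum P = 1034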